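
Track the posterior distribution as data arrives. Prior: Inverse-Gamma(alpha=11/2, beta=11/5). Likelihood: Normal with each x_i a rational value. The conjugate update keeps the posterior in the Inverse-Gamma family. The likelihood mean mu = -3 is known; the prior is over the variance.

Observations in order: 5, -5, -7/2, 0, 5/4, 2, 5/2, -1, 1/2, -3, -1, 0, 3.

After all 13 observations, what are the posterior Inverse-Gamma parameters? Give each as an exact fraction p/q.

obs 1: x=5 → posterior Inverse-Gamma(6, 171/5)
obs 2: x=-5 → posterior Inverse-Gamma(13/2, 181/5)
obs 3: x=-7/2 → posterior Inverse-Gamma(7, 1453/40)
obs 4: x=0 → posterior Inverse-Gamma(15/2, 1633/40)
obs 5: x=5/4 → posterior Inverse-Gamma(8, 7977/160)
obs 6: x=2 → posterior Inverse-Gamma(17/2, 9977/160)
obs 7: x=5/2 → posterior Inverse-Gamma(9, 12397/160)
obs 8: x=-1 → posterior Inverse-Gamma(19/2, 12717/160)
obs 9: x=1/2 → posterior Inverse-Gamma(10, 13697/160)
obs 10: x=-3 → posterior Inverse-Gamma(21/2, 13697/160)
obs 11: x=-1 → posterior Inverse-Gamma(11, 14017/160)
obs 12: x=0 → posterior Inverse-Gamma(23/2, 14737/160)
obs 13: x=3 → posterior Inverse-Gamma(12, 17617/160)

alpha=12, beta=17617/160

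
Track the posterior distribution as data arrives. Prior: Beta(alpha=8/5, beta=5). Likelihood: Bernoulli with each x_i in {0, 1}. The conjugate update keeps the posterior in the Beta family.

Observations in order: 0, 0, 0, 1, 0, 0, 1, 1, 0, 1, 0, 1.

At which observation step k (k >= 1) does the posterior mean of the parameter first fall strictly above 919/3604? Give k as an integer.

k = 7

obs 1: x=0 → posterior Beta(8/5, 6)
obs 2: x=0 → posterior Beta(8/5, 7)
obs 3: x=0 → posterior Beta(8/5, 8)
obs 4: x=1 → posterior Beta(13/5, 8)
obs 5: x=0 → posterior Beta(13/5, 9)
obs 6: x=0 → posterior Beta(13/5, 10)
obs 7: x=1 → posterior Beta(18/5, 10)
obs 8: x=1 → posterior Beta(23/5, 10)
obs 9: x=0 → posterior Beta(23/5, 11)
obs 10: x=1 → posterior Beta(28/5, 11)
obs 11: x=0 → posterior Beta(28/5, 12)
obs 12: x=1 → posterior Beta(33/5, 12)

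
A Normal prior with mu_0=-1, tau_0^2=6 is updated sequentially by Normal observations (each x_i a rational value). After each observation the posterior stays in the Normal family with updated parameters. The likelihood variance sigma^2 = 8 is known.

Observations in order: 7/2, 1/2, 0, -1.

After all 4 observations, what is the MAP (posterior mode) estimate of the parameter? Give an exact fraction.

obs 1: x=7/2 → posterior Normal(13/14, 24/7)
obs 2: x=1/2 → posterior Normal(4/5, 12/5)
obs 3: x=0 → posterior Normal(8/13, 24/13)
obs 4: x=-1 → posterior Normal(5/16, 3/2)

5/16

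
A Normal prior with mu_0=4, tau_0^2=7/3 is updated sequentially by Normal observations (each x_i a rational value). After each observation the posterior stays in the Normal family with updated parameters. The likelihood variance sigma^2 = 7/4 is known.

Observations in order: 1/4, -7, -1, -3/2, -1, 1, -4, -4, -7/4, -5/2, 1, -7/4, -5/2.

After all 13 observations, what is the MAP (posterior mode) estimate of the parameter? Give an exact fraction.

-87/55

obs 1: x=1/4 → posterior Normal(13/7, 1)
obs 2: x=-7 → posterior Normal(-15/11, 7/11)
obs 3: x=-1 → posterior Normal(-19/15, 7/15)
obs 4: x=-3/2 → posterior Normal(-25/19, 7/19)
obs 5: x=-1 → posterior Normal(-29/23, 7/23)
obs 6: x=1 → posterior Normal(-25/27, 7/27)
obs 7: x=-4 → posterior Normal(-41/31, 7/31)
obs 8: x=-4 → posterior Normal(-57/35, 1/5)
obs 9: x=-7/4 → posterior Normal(-64/39, 7/39)
obs 10: x=-5/2 → posterior Normal(-74/43, 7/43)
obs 11: x=1 → posterior Normal(-70/47, 7/47)
obs 12: x=-7/4 → posterior Normal(-77/51, 7/51)
obs 13: x=-5/2 → posterior Normal(-87/55, 7/55)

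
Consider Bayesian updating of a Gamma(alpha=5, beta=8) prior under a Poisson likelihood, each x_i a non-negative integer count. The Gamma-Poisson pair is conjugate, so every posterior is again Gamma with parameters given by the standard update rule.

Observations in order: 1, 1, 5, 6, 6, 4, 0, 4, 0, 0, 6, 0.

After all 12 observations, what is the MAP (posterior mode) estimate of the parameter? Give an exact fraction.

obs 1: x=1 → posterior Gamma(6, 9)
obs 2: x=1 → posterior Gamma(7, 10)
obs 3: x=5 → posterior Gamma(12, 11)
obs 4: x=6 → posterior Gamma(18, 12)
obs 5: x=6 → posterior Gamma(24, 13)
obs 6: x=4 → posterior Gamma(28, 14)
obs 7: x=0 → posterior Gamma(28, 15)
obs 8: x=4 → posterior Gamma(32, 16)
obs 9: x=0 → posterior Gamma(32, 17)
obs 10: x=0 → posterior Gamma(32, 18)
obs 11: x=6 → posterior Gamma(38, 19)
obs 12: x=0 → posterior Gamma(38, 20)

37/20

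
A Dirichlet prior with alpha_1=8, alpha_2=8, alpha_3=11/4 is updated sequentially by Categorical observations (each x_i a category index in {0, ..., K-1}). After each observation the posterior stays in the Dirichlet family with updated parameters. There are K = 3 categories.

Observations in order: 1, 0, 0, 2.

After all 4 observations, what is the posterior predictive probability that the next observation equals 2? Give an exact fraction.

obs 1: x=1 → posterior Dirichlet(8, 9, 11/4)
obs 2: x=0 → posterior Dirichlet(9, 9, 11/4)
obs 3: x=0 → posterior Dirichlet(10, 9, 11/4)
obs 4: x=2 → posterior Dirichlet(10, 9, 15/4)

15/91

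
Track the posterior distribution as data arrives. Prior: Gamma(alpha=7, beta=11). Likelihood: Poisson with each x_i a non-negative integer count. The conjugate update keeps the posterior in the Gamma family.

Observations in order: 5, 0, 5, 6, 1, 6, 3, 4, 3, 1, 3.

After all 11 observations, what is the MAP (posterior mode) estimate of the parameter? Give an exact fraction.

43/22

obs 1: x=5 → posterior Gamma(12, 12)
obs 2: x=0 → posterior Gamma(12, 13)
obs 3: x=5 → posterior Gamma(17, 14)
obs 4: x=6 → posterior Gamma(23, 15)
obs 5: x=1 → posterior Gamma(24, 16)
obs 6: x=6 → posterior Gamma(30, 17)
obs 7: x=3 → posterior Gamma(33, 18)
obs 8: x=4 → posterior Gamma(37, 19)
obs 9: x=3 → posterior Gamma(40, 20)
obs 10: x=1 → posterior Gamma(41, 21)
obs 11: x=3 → posterior Gamma(44, 22)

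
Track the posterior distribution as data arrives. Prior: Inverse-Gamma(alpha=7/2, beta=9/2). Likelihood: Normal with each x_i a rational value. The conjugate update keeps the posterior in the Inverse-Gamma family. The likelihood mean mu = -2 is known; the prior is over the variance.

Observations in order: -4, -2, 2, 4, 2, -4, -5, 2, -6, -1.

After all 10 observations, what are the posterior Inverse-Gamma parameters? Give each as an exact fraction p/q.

alpha=17/2, beta=127/2

obs 1: x=-4 → posterior Inverse-Gamma(4, 13/2)
obs 2: x=-2 → posterior Inverse-Gamma(9/2, 13/2)
obs 3: x=2 → posterior Inverse-Gamma(5, 29/2)
obs 4: x=4 → posterior Inverse-Gamma(11/2, 65/2)
obs 5: x=2 → posterior Inverse-Gamma(6, 81/2)
obs 6: x=-4 → posterior Inverse-Gamma(13/2, 85/2)
obs 7: x=-5 → posterior Inverse-Gamma(7, 47)
obs 8: x=2 → posterior Inverse-Gamma(15/2, 55)
obs 9: x=-6 → posterior Inverse-Gamma(8, 63)
obs 10: x=-1 → posterior Inverse-Gamma(17/2, 127/2)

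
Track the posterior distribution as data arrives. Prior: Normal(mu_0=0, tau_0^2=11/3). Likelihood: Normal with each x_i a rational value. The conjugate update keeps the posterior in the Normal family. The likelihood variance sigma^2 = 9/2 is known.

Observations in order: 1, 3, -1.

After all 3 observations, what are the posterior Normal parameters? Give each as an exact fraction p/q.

mu_0=22/31, tau_0^2=33/31

obs 1: x=1 → posterior Normal(22/49, 99/49)
obs 2: x=3 → posterior Normal(88/71, 99/71)
obs 3: x=-1 → posterior Normal(22/31, 33/31)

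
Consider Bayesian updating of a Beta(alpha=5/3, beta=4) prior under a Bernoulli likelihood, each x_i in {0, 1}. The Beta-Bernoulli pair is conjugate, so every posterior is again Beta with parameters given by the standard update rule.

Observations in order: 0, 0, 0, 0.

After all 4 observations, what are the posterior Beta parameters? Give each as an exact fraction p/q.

alpha=5/3, beta=8

obs 1: x=0 → posterior Beta(5/3, 5)
obs 2: x=0 → posterior Beta(5/3, 6)
obs 3: x=0 → posterior Beta(5/3, 7)
obs 4: x=0 → posterior Beta(5/3, 8)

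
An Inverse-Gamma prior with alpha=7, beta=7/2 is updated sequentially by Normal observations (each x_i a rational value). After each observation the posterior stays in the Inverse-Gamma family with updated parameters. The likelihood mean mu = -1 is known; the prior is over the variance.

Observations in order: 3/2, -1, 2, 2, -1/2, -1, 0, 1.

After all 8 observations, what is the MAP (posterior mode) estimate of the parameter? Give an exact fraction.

obs 1: x=3/2 → posterior Inverse-Gamma(15/2, 53/8)
obs 2: x=-1 → posterior Inverse-Gamma(8, 53/8)
obs 3: x=2 → posterior Inverse-Gamma(17/2, 89/8)
obs 4: x=2 → posterior Inverse-Gamma(9, 125/8)
obs 5: x=-1/2 → posterior Inverse-Gamma(19/2, 63/4)
obs 6: x=-1 → posterior Inverse-Gamma(10, 63/4)
obs 7: x=0 → posterior Inverse-Gamma(21/2, 65/4)
obs 8: x=1 → posterior Inverse-Gamma(11, 73/4)

73/48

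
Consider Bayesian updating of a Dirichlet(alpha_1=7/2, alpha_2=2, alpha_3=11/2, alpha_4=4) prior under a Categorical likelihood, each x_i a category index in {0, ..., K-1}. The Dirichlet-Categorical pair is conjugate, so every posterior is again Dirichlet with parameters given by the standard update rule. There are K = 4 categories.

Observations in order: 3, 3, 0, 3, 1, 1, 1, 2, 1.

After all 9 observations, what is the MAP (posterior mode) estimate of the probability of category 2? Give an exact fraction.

11/40

obs 1: x=3 → posterior Dirichlet(7/2, 2, 11/2, 5)
obs 2: x=3 → posterior Dirichlet(7/2, 2, 11/2, 6)
obs 3: x=0 → posterior Dirichlet(9/2, 2, 11/2, 6)
obs 4: x=3 → posterior Dirichlet(9/2, 2, 11/2, 7)
obs 5: x=1 → posterior Dirichlet(9/2, 3, 11/2, 7)
obs 6: x=1 → posterior Dirichlet(9/2, 4, 11/2, 7)
obs 7: x=1 → posterior Dirichlet(9/2, 5, 11/2, 7)
obs 8: x=2 → posterior Dirichlet(9/2, 5, 13/2, 7)
obs 9: x=1 → posterior Dirichlet(9/2, 6, 13/2, 7)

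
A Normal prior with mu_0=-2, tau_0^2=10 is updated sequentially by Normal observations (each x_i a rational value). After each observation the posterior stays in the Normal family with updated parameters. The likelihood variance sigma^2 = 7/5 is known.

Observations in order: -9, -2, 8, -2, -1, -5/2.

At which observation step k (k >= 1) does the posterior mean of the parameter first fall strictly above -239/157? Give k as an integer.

obs 1: x=-9 → posterior Normal(-464/57, 70/57)
obs 2: x=-2 → posterior Normal(-564/107, 70/107)
obs 3: x=8 → posterior Normal(-164/157, 70/157)
obs 4: x=-2 → posterior Normal(-88/69, 70/207)
obs 5: x=-1 → posterior Normal(-314/257, 70/257)
obs 6: x=-5/2 → posterior Normal(-439/307, 70/307)

k = 3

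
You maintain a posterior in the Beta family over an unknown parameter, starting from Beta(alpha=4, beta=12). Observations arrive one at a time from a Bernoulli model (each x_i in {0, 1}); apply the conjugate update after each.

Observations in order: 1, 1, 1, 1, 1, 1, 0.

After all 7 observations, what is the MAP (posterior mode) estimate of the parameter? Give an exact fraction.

obs 1: x=1 → posterior Beta(5, 12)
obs 2: x=1 → posterior Beta(6, 12)
obs 3: x=1 → posterior Beta(7, 12)
obs 4: x=1 → posterior Beta(8, 12)
obs 5: x=1 → posterior Beta(9, 12)
obs 6: x=1 → posterior Beta(10, 12)
obs 7: x=0 → posterior Beta(10, 13)

3/7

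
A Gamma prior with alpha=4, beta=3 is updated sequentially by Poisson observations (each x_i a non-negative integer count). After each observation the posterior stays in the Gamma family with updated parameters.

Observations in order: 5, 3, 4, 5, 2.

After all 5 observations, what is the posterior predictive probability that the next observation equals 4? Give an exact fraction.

obs 1: x=5 → posterior Gamma(9, 4)
obs 2: x=3 → posterior Gamma(12, 5)
obs 3: x=4 → posterior Gamma(16, 6)
obs 4: x=5 → posterior Gamma(21, 7)
obs 5: x=2 → posterior Gamma(23, 8)

8824922364862649493094400/58149737003040059690390169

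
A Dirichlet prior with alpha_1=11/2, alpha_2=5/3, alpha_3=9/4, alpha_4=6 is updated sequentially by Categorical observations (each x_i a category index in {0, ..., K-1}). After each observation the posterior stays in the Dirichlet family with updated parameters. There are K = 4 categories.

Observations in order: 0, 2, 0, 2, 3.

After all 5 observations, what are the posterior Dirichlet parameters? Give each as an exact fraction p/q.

alpha_1=15/2, alpha_2=5/3, alpha_3=17/4, alpha_4=7

obs 1: x=0 → posterior Dirichlet(13/2, 5/3, 9/4, 6)
obs 2: x=2 → posterior Dirichlet(13/2, 5/3, 13/4, 6)
obs 3: x=0 → posterior Dirichlet(15/2, 5/3, 13/4, 6)
obs 4: x=2 → posterior Dirichlet(15/2, 5/3, 17/4, 6)
obs 5: x=3 → posterior Dirichlet(15/2, 5/3, 17/4, 7)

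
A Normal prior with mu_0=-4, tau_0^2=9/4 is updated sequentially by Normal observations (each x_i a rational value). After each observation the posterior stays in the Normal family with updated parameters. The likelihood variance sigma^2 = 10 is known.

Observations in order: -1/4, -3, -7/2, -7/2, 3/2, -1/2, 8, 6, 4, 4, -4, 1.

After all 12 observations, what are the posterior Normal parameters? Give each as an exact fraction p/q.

mu_0=-289/592, tau_0^2=45/74

obs 1: x=-1/4 → posterior Normal(-649/196, 90/49)
obs 2: x=-3 → posterior Normal(-757/232, 45/29)
obs 3: x=-7/2 → posterior Normal(-883/268, 90/67)
obs 4: x=-7/2 → posterior Normal(-1009/304, 45/38)
obs 5: x=3/2 → posterior Normal(-191/68, 18/17)
obs 6: x=-1/2 → posterior Normal(-973/376, 45/47)
obs 7: x=8 → posterior Normal(-685/412, 90/103)
obs 8: x=6 → posterior Normal(-67/64, 45/56)
obs 9: x=4 → posterior Normal(-325/484, 90/121)
obs 10: x=4 → posterior Normal(-181/520, 9/13)
obs 11: x=-4 → posterior Normal(-325/556, 90/139)
obs 12: x=1 → posterior Normal(-289/592, 45/74)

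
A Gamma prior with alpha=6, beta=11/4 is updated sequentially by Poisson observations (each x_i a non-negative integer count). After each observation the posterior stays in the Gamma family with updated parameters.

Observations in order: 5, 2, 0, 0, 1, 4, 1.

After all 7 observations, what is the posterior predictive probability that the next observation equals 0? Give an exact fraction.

1699133621328831977374894383159/10861771343660416614908294685907

obs 1: x=5 → posterior Gamma(11, 15/4)
obs 2: x=2 → posterior Gamma(13, 19/4)
obs 3: x=0 → posterior Gamma(13, 23/4)
obs 4: x=0 → posterior Gamma(13, 27/4)
obs 5: x=1 → posterior Gamma(14, 31/4)
obs 6: x=4 → posterior Gamma(18, 35/4)
obs 7: x=1 → posterior Gamma(19, 39/4)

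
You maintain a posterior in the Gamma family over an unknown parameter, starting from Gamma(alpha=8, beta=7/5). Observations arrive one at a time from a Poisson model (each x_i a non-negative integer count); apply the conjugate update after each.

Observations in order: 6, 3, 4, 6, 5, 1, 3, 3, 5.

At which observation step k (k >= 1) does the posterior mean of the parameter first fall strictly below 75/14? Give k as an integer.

k = 2

obs 1: x=6 → posterior Gamma(14, 12/5)
obs 2: x=3 → posterior Gamma(17, 17/5)
obs 3: x=4 → posterior Gamma(21, 22/5)
obs 4: x=6 → posterior Gamma(27, 27/5)
obs 5: x=5 → posterior Gamma(32, 32/5)
obs 6: x=1 → posterior Gamma(33, 37/5)
obs 7: x=3 → posterior Gamma(36, 42/5)
obs 8: x=3 → posterior Gamma(39, 47/5)
obs 9: x=5 → posterior Gamma(44, 52/5)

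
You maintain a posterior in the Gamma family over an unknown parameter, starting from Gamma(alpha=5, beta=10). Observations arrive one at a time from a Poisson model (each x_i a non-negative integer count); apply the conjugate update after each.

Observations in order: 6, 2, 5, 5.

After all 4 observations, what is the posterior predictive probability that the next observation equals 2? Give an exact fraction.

21121883745602297584364290048/84170560980141162872314453125

obs 1: x=6 → posterior Gamma(11, 11)
obs 2: x=2 → posterior Gamma(13, 12)
obs 3: x=5 → posterior Gamma(18, 13)
obs 4: x=5 → posterior Gamma(23, 14)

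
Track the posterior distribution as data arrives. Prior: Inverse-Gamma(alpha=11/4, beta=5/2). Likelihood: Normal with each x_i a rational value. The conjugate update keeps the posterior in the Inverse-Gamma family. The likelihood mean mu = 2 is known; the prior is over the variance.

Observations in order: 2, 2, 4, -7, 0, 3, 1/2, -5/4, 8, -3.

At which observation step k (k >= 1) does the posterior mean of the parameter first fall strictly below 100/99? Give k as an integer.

k = 2

obs 1: x=2 → posterior Inverse-Gamma(13/4, 5/2)
obs 2: x=2 → posterior Inverse-Gamma(15/4, 5/2)
obs 3: x=4 → posterior Inverse-Gamma(17/4, 9/2)
obs 4: x=-7 → posterior Inverse-Gamma(19/4, 45)
obs 5: x=0 → posterior Inverse-Gamma(21/4, 47)
obs 6: x=3 → posterior Inverse-Gamma(23/4, 95/2)
obs 7: x=1/2 → posterior Inverse-Gamma(25/4, 389/8)
obs 8: x=-5/4 → posterior Inverse-Gamma(27/4, 1725/32)
obs 9: x=8 → posterior Inverse-Gamma(29/4, 2301/32)
obs 10: x=-3 → posterior Inverse-Gamma(31/4, 2701/32)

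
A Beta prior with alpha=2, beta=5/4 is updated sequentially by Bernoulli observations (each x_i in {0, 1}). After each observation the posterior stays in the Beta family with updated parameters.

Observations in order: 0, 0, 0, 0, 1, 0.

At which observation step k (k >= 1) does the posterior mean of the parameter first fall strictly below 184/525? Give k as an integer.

k = 3

obs 1: x=0 → posterior Beta(2, 9/4)
obs 2: x=0 → posterior Beta(2, 13/4)
obs 3: x=0 → posterior Beta(2, 17/4)
obs 4: x=0 → posterior Beta(2, 21/4)
obs 5: x=1 → posterior Beta(3, 21/4)
obs 6: x=0 → posterior Beta(3, 25/4)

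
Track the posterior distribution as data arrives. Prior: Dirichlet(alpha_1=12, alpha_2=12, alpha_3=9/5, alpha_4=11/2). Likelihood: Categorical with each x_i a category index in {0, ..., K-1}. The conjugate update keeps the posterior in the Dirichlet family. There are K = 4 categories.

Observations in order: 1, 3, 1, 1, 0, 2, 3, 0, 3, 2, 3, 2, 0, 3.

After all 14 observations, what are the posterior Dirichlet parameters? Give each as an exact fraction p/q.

obs 1: x=1 → posterior Dirichlet(12, 13, 9/5, 11/2)
obs 2: x=3 → posterior Dirichlet(12, 13, 9/5, 13/2)
obs 3: x=1 → posterior Dirichlet(12, 14, 9/5, 13/2)
obs 4: x=1 → posterior Dirichlet(12, 15, 9/5, 13/2)
obs 5: x=0 → posterior Dirichlet(13, 15, 9/5, 13/2)
obs 6: x=2 → posterior Dirichlet(13, 15, 14/5, 13/2)
obs 7: x=3 → posterior Dirichlet(13, 15, 14/5, 15/2)
obs 8: x=0 → posterior Dirichlet(14, 15, 14/5, 15/2)
obs 9: x=3 → posterior Dirichlet(14, 15, 14/5, 17/2)
obs 10: x=2 → posterior Dirichlet(14, 15, 19/5, 17/2)
obs 11: x=3 → posterior Dirichlet(14, 15, 19/5, 19/2)
obs 12: x=2 → posterior Dirichlet(14, 15, 24/5, 19/2)
obs 13: x=0 → posterior Dirichlet(15, 15, 24/5, 19/2)
obs 14: x=3 → posterior Dirichlet(15, 15, 24/5, 21/2)

alpha_1=15, alpha_2=15, alpha_3=24/5, alpha_4=21/2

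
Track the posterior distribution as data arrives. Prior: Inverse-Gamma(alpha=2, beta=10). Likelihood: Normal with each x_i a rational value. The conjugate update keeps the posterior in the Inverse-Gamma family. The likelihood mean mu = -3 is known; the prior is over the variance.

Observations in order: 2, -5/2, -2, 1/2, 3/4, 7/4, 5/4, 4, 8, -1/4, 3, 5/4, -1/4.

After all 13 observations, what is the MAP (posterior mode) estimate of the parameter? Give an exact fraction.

obs 1: x=2 → posterior Inverse-Gamma(5/2, 45/2)
obs 2: x=-5/2 → posterior Inverse-Gamma(3, 181/8)
obs 3: x=-2 → posterior Inverse-Gamma(7/2, 185/8)
obs 4: x=1/2 → posterior Inverse-Gamma(4, 117/4)
obs 5: x=3/4 → posterior Inverse-Gamma(9/2, 1161/32)
obs 6: x=7/4 → posterior Inverse-Gamma(5, 761/16)
obs 7: x=5/4 → posterior Inverse-Gamma(11/2, 1811/32)
obs 8: x=4 → posterior Inverse-Gamma(6, 2595/32)
obs 9: x=8 → posterior Inverse-Gamma(13/2, 4531/32)
obs 10: x=-1/4 → posterior Inverse-Gamma(7, 1163/8)
obs 11: x=3 → posterior Inverse-Gamma(15/2, 1307/8)
obs 12: x=5/4 → posterior Inverse-Gamma(8, 5517/32)
obs 13: x=-1/4 → posterior Inverse-Gamma(17/2, 2819/16)

2819/152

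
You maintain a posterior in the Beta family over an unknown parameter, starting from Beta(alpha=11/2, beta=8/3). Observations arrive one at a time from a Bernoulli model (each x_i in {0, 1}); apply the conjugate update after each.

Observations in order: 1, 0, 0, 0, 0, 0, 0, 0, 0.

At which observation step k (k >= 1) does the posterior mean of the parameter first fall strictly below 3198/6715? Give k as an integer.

k = 6

obs 1: x=1 → posterior Beta(13/2, 8/3)
obs 2: x=0 → posterior Beta(13/2, 11/3)
obs 3: x=0 → posterior Beta(13/2, 14/3)
obs 4: x=0 → posterior Beta(13/2, 17/3)
obs 5: x=0 → posterior Beta(13/2, 20/3)
obs 6: x=0 → posterior Beta(13/2, 23/3)
obs 7: x=0 → posterior Beta(13/2, 26/3)
obs 8: x=0 → posterior Beta(13/2, 29/3)
obs 9: x=0 → posterior Beta(13/2, 32/3)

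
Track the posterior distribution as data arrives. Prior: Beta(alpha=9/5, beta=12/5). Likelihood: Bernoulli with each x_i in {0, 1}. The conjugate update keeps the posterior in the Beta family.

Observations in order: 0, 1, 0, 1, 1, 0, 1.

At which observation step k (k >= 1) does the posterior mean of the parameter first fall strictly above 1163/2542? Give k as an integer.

obs 1: x=0 → posterior Beta(9/5, 17/5)
obs 2: x=1 → posterior Beta(14/5, 17/5)
obs 3: x=0 → posterior Beta(14/5, 22/5)
obs 4: x=1 → posterior Beta(19/5, 22/5)
obs 5: x=1 → posterior Beta(24/5, 22/5)
obs 6: x=0 → posterior Beta(24/5, 27/5)
obs 7: x=1 → posterior Beta(29/5, 27/5)

k = 4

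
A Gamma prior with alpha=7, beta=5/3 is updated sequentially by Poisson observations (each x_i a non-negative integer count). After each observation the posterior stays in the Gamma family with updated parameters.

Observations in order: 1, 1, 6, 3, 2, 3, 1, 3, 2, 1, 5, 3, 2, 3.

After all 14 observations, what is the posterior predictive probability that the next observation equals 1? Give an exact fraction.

102517404311247778763406381690505725145124546517160151119685898729314074767/568434188608080148696899414062500000000000000000000000000000000000000000000

obs 1: x=1 → posterior Gamma(8, 8/3)
obs 2: x=1 → posterior Gamma(9, 11/3)
obs 3: x=6 → posterior Gamma(15, 14/3)
obs 4: x=3 → posterior Gamma(18, 17/3)
obs 5: x=2 → posterior Gamma(20, 20/3)
obs 6: x=3 → posterior Gamma(23, 23/3)
obs 7: x=1 → posterior Gamma(24, 26/3)
obs 8: x=3 → posterior Gamma(27, 29/3)
obs 9: x=2 → posterior Gamma(29, 32/3)
obs 10: x=1 → posterior Gamma(30, 35/3)
obs 11: x=5 → posterior Gamma(35, 38/3)
obs 12: x=3 → posterior Gamma(38, 41/3)
obs 13: x=2 → posterior Gamma(40, 44/3)
obs 14: x=3 → posterior Gamma(43, 47/3)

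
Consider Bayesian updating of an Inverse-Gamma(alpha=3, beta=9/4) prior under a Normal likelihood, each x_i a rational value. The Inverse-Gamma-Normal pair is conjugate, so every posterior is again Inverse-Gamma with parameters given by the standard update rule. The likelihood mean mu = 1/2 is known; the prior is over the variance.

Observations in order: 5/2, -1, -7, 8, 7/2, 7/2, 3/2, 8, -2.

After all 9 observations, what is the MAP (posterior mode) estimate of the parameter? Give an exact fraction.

obs 1: x=5/2 → posterior Inverse-Gamma(7/2, 17/4)
obs 2: x=-1 → posterior Inverse-Gamma(4, 43/8)
obs 3: x=-7 → posterior Inverse-Gamma(9/2, 67/2)
obs 4: x=8 → posterior Inverse-Gamma(5, 493/8)
obs 5: x=7/2 → posterior Inverse-Gamma(11/2, 529/8)
obs 6: x=7/2 → posterior Inverse-Gamma(6, 565/8)
obs 7: x=3/2 → posterior Inverse-Gamma(13/2, 569/8)
obs 8: x=8 → posterior Inverse-Gamma(7, 397/4)
obs 9: x=-2 → posterior Inverse-Gamma(15/2, 819/8)

819/68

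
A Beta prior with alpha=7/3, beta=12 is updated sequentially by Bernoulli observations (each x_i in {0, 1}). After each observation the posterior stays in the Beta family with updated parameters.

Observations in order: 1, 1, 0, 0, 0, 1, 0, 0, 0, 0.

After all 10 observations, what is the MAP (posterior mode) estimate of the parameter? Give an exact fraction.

13/67

obs 1: x=1 → posterior Beta(10/3, 12)
obs 2: x=1 → posterior Beta(13/3, 12)
obs 3: x=0 → posterior Beta(13/3, 13)
obs 4: x=0 → posterior Beta(13/3, 14)
obs 5: x=0 → posterior Beta(13/3, 15)
obs 6: x=1 → posterior Beta(16/3, 15)
obs 7: x=0 → posterior Beta(16/3, 16)
obs 8: x=0 → posterior Beta(16/3, 17)
obs 9: x=0 → posterior Beta(16/3, 18)
obs 10: x=0 → posterior Beta(16/3, 19)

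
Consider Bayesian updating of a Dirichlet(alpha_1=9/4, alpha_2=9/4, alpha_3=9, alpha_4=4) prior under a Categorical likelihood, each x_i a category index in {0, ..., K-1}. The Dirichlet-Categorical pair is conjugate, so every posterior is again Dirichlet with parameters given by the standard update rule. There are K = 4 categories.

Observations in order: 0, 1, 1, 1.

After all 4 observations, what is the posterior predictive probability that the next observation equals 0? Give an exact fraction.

13/86

obs 1: x=0 → posterior Dirichlet(13/4, 9/4, 9, 4)
obs 2: x=1 → posterior Dirichlet(13/4, 13/4, 9, 4)
obs 3: x=1 → posterior Dirichlet(13/4, 17/4, 9, 4)
obs 4: x=1 → posterior Dirichlet(13/4, 21/4, 9, 4)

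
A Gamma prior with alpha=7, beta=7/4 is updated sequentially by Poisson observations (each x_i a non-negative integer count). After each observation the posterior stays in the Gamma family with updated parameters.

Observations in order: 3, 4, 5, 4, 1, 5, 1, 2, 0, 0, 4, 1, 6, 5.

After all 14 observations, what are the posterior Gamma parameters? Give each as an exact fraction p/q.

obs 1: x=3 → posterior Gamma(10, 11/4)
obs 2: x=4 → posterior Gamma(14, 15/4)
obs 3: x=5 → posterior Gamma(19, 19/4)
obs 4: x=4 → posterior Gamma(23, 23/4)
obs 5: x=1 → posterior Gamma(24, 27/4)
obs 6: x=5 → posterior Gamma(29, 31/4)
obs 7: x=1 → posterior Gamma(30, 35/4)
obs 8: x=2 → posterior Gamma(32, 39/4)
obs 9: x=0 → posterior Gamma(32, 43/4)
obs 10: x=0 → posterior Gamma(32, 47/4)
obs 11: x=4 → posterior Gamma(36, 51/4)
obs 12: x=1 → posterior Gamma(37, 55/4)
obs 13: x=6 → posterior Gamma(43, 59/4)
obs 14: x=5 → posterior Gamma(48, 63/4)

alpha=48, beta=63/4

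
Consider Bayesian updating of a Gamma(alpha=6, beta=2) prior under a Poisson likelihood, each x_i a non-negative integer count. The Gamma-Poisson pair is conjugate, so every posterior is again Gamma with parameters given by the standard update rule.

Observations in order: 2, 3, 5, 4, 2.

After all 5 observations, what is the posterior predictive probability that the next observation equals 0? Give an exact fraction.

3909821048582988049/73786976294838206464

obs 1: x=2 → posterior Gamma(8, 3)
obs 2: x=3 → posterior Gamma(11, 4)
obs 3: x=5 → posterior Gamma(16, 5)
obs 4: x=4 → posterior Gamma(20, 6)
obs 5: x=2 → posterior Gamma(22, 7)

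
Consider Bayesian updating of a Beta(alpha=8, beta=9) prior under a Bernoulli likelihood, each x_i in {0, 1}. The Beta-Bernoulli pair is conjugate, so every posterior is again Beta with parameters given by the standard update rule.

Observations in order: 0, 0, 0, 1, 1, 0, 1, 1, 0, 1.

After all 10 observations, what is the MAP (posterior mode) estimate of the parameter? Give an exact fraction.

obs 1: x=0 → posterior Beta(8, 10)
obs 2: x=0 → posterior Beta(8, 11)
obs 3: x=0 → posterior Beta(8, 12)
obs 4: x=1 → posterior Beta(9, 12)
obs 5: x=1 → posterior Beta(10, 12)
obs 6: x=0 → posterior Beta(10, 13)
obs 7: x=1 → posterior Beta(11, 13)
obs 8: x=1 → posterior Beta(12, 13)
obs 9: x=0 → posterior Beta(12, 14)
obs 10: x=1 → posterior Beta(13, 14)

12/25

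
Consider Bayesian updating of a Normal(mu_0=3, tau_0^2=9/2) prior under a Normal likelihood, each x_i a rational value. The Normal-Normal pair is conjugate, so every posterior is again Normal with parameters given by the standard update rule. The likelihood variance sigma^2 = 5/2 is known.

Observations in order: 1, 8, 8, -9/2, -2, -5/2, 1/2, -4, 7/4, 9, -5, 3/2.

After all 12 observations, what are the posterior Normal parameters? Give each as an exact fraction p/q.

mu_0=483/452, tau_0^2=45/226

obs 1: x=1 → posterior Normal(12/7, 45/28)
obs 2: x=8 → posterior Normal(96/23, 45/46)
obs 3: x=8 → posterior Normal(21/4, 45/64)
obs 4: x=-9/2 → posterior Normal(255/82, 45/82)
obs 5: x=-2 → posterior Normal(219/100, 9/20)
obs 6: x=-5/2 → posterior Normal(87/59, 45/118)
obs 7: x=1/2 → posterior Normal(183/136, 45/136)
obs 8: x=-4 → posterior Normal(111/154, 45/154)
obs 9: x=7/4 → posterior Normal(285/344, 45/172)
obs 10: x=9 → posterior Normal(609/380, 9/38)
obs 11: x=-5 → posterior Normal(33/32, 45/208)
obs 12: x=3/2 → posterior Normal(483/452, 45/226)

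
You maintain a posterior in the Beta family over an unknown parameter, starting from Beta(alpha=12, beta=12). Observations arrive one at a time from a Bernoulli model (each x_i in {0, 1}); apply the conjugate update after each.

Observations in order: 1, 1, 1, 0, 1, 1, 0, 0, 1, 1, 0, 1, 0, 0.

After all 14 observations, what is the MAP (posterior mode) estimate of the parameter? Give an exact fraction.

19/36

obs 1: x=1 → posterior Beta(13, 12)
obs 2: x=1 → posterior Beta(14, 12)
obs 3: x=1 → posterior Beta(15, 12)
obs 4: x=0 → posterior Beta(15, 13)
obs 5: x=1 → posterior Beta(16, 13)
obs 6: x=1 → posterior Beta(17, 13)
obs 7: x=0 → posterior Beta(17, 14)
obs 8: x=0 → posterior Beta(17, 15)
obs 9: x=1 → posterior Beta(18, 15)
obs 10: x=1 → posterior Beta(19, 15)
obs 11: x=0 → posterior Beta(19, 16)
obs 12: x=1 → posterior Beta(20, 16)
obs 13: x=0 → posterior Beta(20, 17)
obs 14: x=0 → posterior Beta(20, 18)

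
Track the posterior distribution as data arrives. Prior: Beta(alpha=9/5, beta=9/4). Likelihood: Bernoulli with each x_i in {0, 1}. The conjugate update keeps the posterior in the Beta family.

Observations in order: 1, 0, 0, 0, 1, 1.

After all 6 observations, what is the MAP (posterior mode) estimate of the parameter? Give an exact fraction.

obs 1: x=1 → posterior Beta(14/5, 9/4)
obs 2: x=0 → posterior Beta(14/5, 13/4)
obs 3: x=0 → posterior Beta(14/5, 17/4)
obs 4: x=0 → posterior Beta(14/5, 21/4)
obs 5: x=1 → posterior Beta(19/5, 21/4)
obs 6: x=1 → posterior Beta(24/5, 21/4)

76/161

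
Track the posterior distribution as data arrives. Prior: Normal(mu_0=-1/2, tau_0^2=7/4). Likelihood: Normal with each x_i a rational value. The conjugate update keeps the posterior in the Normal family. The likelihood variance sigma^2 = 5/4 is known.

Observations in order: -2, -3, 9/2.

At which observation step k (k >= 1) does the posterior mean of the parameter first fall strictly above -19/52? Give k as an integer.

obs 1: x=-2 → posterior Normal(-11/8, 35/48)
obs 2: x=-3 → posterior Normal(-75/38, 35/76)
obs 3: x=9/2 → posterior Normal(-3/13, 35/104)

k = 3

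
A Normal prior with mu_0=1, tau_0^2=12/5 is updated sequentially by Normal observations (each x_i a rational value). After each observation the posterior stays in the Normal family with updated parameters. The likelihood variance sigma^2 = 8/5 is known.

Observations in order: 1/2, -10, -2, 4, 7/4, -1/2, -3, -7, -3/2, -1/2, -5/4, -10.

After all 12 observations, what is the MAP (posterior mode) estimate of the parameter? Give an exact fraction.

-173/76

obs 1: x=1/2 → posterior Normal(7/10, 24/25)
obs 2: x=-10 → posterior Normal(-53/16, 3/5)
obs 3: x=-2 → posterior Normal(-65/22, 24/55)
obs 4: x=4 → posterior Normal(-41/28, 12/35)
obs 5: x=7/4 → posterior Normal(-61/68, 24/85)
obs 6: x=-1/2 → posterior Normal(-67/80, 6/25)
obs 7: x=-3 → posterior Normal(-103/92, 24/115)
obs 8: x=-7 → posterior Normal(-187/104, 12/65)
obs 9: x=-3/2 → posterior Normal(-205/116, 24/145)
obs 10: x=-1/2 → posterior Normal(-211/128, 3/20)
obs 11: x=-5/4 → posterior Normal(-113/70, 24/175)
obs 12: x=-10 → posterior Normal(-173/76, 12/95)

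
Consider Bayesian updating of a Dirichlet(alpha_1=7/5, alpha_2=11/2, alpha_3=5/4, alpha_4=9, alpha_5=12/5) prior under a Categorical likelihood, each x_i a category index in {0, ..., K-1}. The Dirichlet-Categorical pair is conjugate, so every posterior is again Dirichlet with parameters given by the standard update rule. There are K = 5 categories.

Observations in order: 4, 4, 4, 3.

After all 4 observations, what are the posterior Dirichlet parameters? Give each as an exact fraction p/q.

alpha_1=7/5, alpha_2=11/2, alpha_3=5/4, alpha_4=10, alpha_5=27/5

obs 1: x=4 → posterior Dirichlet(7/5, 11/2, 5/4, 9, 17/5)
obs 2: x=4 → posterior Dirichlet(7/5, 11/2, 5/4, 9, 22/5)
obs 3: x=4 → posterior Dirichlet(7/5, 11/2, 5/4, 9, 27/5)
obs 4: x=3 → posterior Dirichlet(7/5, 11/2, 5/4, 10, 27/5)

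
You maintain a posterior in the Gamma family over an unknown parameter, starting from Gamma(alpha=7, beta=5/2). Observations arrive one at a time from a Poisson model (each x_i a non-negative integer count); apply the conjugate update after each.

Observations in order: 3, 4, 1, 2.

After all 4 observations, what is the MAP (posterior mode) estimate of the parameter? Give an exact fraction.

obs 1: x=3 → posterior Gamma(10, 7/2)
obs 2: x=4 → posterior Gamma(14, 9/2)
obs 3: x=1 → posterior Gamma(15, 11/2)
obs 4: x=2 → posterior Gamma(17, 13/2)

32/13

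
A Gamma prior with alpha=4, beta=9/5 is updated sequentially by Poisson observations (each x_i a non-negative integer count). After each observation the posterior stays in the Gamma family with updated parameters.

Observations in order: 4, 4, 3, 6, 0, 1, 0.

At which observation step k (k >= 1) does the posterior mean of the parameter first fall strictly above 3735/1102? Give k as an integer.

obs 1: x=4 → posterior Gamma(8, 14/5)
obs 2: x=4 → posterior Gamma(12, 19/5)
obs 3: x=3 → posterior Gamma(15, 24/5)
obs 4: x=6 → posterior Gamma(21, 29/5)
obs 5: x=0 → posterior Gamma(21, 34/5)
obs 6: x=1 → posterior Gamma(22, 39/5)
obs 7: x=0 → posterior Gamma(22, 44/5)

k = 4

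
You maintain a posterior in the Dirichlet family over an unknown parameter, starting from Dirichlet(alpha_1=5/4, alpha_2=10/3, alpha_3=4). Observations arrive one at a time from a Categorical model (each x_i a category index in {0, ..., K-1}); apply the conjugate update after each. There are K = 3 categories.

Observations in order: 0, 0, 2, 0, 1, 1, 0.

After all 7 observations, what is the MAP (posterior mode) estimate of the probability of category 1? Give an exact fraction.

52/151

obs 1: x=0 → posterior Dirichlet(9/4, 10/3, 4)
obs 2: x=0 → posterior Dirichlet(13/4, 10/3, 4)
obs 3: x=2 → posterior Dirichlet(13/4, 10/3, 5)
obs 4: x=0 → posterior Dirichlet(17/4, 10/3, 5)
obs 5: x=1 → posterior Dirichlet(17/4, 13/3, 5)
obs 6: x=1 → posterior Dirichlet(17/4, 16/3, 5)
obs 7: x=0 → posterior Dirichlet(21/4, 16/3, 5)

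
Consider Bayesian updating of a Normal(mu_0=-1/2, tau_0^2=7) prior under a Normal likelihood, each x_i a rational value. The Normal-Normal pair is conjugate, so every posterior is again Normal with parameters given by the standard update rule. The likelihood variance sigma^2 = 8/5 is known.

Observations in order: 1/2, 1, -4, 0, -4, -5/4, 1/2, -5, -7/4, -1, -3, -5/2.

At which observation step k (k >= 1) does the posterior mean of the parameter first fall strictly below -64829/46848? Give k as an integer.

k = 8

obs 1: x=1/2 → posterior Normal(27/86, 56/43)
obs 2: x=1 → posterior Normal(97/156, 28/39)
obs 3: x=-4 → posterior Normal(-183/226, 56/113)
obs 4: x=0 → posterior Normal(-183/296, 14/37)
obs 5: x=-4 → posterior Normal(-463/366, 56/183)
obs 6: x=-5/4 → posterior Normal(-1101/872, 28/109)
obs 7: x=1/2 → posterior Normal(-1031/1012, 56/253)
obs 8: x=-5 → posterior Normal(-577/384, 7/36)
obs 9: x=-7/4 → posterior Normal(-26/17, 56/323)
obs 10: x=-1 → posterior Normal(-529/358, 28/179)
obs 11: x=-3 → posterior Normal(-634/393, 56/393)
obs 12: x=-5/2 → posterior Normal(-1443/856, 14/107)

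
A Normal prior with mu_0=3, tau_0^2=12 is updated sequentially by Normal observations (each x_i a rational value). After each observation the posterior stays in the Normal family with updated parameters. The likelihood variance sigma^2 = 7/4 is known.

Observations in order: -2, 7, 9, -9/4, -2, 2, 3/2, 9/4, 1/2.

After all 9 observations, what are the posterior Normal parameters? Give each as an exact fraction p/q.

mu_0=789/439, tau_0^2=84/439

obs 1: x=-2 → posterior Normal(-15/11, 84/55)
obs 2: x=7 → posterior Normal(261/103, 84/103)
obs 3: x=9 → posterior Normal(693/151, 84/151)
obs 4: x=-9/4 → posterior Normal(585/199, 84/199)
obs 5: x=-2 → posterior Normal(489/247, 84/247)
obs 6: x=2 → posterior Normal(117/59, 84/295)
obs 7: x=3/2 → posterior Normal(657/343, 12/49)
obs 8: x=9/4 → posterior Normal(45/23, 84/391)
obs 9: x=1/2 → posterior Normal(789/439, 84/439)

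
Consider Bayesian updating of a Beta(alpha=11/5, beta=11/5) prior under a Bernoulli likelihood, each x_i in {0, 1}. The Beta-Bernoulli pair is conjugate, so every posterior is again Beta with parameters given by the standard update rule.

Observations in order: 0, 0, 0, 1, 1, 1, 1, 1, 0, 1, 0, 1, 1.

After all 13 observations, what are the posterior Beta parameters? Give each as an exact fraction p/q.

obs 1: x=0 → posterior Beta(11/5, 16/5)
obs 2: x=0 → posterior Beta(11/5, 21/5)
obs 3: x=0 → posterior Beta(11/5, 26/5)
obs 4: x=1 → posterior Beta(16/5, 26/5)
obs 5: x=1 → posterior Beta(21/5, 26/5)
obs 6: x=1 → posterior Beta(26/5, 26/5)
obs 7: x=1 → posterior Beta(31/5, 26/5)
obs 8: x=1 → posterior Beta(36/5, 26/5)
obs 9: x=0 → posterior Beta(36/5, 31/5)
obs 10: x=1 → posterior Beta(41/5, 31/5)
obs 11: x=0 → posterior Beta(41/5, 36/5)
obs 12: x=1 → posterior Beta(46/5, 36/5)
obs 13: x=1 → posterior Beta(51/5, 36/5)

alpha=51/5, beta=36/5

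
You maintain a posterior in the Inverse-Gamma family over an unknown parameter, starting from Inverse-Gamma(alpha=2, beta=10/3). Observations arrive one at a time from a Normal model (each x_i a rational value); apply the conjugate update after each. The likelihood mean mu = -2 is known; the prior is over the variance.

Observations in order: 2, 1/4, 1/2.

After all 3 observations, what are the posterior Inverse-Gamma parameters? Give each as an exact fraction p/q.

alpha=7/2, beta=1631/96

obs 1: x=2 → posterior Inverse-Gamma(5/2, 34/3)
obs 2: x=1/4 → posterior Inverse-Gamma(3, 1331/96)
obs 3: x=1/2 → posterior Inverse-Gamma(7/2, 1631/96)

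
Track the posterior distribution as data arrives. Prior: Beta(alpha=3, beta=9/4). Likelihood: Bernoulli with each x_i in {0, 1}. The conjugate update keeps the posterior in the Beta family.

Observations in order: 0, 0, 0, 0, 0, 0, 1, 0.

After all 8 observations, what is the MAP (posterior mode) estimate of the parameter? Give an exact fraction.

4/15

obs 1: x=0 → posterior Beta(3, 13/4)
obs 2: x=0 → posterior Beta(3, 17/4)
obs 3: x=0 → posterior Beta(3, 21/4)
obs 4: x=0 → posterior Beta(3, 25/4)
obs 5: x=0 → posterior Beta(3, 29/4)
obs 6: x=0 → posterior Beta(3, 33/4)
obs 7: x=1 → posterior Beta(4, 33/4)
obs 8: x=0 → posterior Beta(4, 37/4)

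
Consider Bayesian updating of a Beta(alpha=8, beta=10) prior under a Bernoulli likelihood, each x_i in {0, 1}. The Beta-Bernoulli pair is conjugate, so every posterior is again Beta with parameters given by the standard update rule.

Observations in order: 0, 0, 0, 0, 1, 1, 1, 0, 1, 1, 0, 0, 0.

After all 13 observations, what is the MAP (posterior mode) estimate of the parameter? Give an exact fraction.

obs 1: x=0 → posterior Beta(8, 11)
obs 2: x=0 → posterior Beta(8, 12)
obs 3: x=0 → posterior Beta(8, 13)
obs 4: x=0 → posterior Beta(8, 14)
obs 5: x=1 → posterior Beta(9, 14)
obs 6: x=1 → posterior Beta(10, 14)
obs 7: x=1 → posterior Beta(11, 14)
obs 8: x=0 → posterior Beta(11, 15)
obs 9: x=1 → posterior Beta(12, 15)
obs 10: x=1 → posterior Beta(13, 15)
obs 11: x=0 → posterior Beta(13, 16)
obs 12: x=0 → posterior Beta(13, 17)
obs 13: x=0 → posterior Beta(13, 18)

12/29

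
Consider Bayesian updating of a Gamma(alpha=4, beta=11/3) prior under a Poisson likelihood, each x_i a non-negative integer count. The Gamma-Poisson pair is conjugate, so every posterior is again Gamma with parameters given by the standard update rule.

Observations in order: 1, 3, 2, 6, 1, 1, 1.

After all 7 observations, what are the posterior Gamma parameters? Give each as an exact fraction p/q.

obs 1: x=1 → posterior Gamma(5, 14/3)
obs 2: x=3 → posterior Gamma(8, 17/3)
obs 3: x=2 → posterior Gamma(10, 20/3)
obs 4: x=6 → posterior Gamma(16, 23/3)
obs 5: x=1 → posterior Gamma(17, 26/3)
obs 6: x=1 → posterior Gamma(18, 29/3)
obs 7: x=1 → posterior Gamma(19, 32/3)

alpha=19, beta=32/3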